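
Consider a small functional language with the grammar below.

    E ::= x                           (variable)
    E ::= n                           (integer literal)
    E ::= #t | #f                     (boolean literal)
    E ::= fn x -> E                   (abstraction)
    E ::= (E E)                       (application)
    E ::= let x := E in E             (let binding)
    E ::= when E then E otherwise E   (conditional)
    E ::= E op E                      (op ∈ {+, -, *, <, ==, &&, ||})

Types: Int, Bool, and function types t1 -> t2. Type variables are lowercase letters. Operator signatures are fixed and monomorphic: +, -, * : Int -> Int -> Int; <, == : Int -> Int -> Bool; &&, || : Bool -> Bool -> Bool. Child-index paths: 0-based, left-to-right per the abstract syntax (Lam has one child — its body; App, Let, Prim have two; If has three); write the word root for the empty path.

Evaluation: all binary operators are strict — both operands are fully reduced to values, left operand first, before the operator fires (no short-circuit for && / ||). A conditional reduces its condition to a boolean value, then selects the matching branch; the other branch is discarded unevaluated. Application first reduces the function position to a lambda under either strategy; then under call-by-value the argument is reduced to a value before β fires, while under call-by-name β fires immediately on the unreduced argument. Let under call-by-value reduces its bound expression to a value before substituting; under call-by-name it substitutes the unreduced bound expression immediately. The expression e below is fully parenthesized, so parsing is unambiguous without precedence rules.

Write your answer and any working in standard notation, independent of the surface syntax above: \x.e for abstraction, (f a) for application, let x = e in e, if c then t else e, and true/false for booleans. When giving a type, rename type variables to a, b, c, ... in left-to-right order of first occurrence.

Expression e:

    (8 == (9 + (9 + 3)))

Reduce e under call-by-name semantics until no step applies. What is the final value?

Derivation:
step 0: (8 == (9 + (9 + 3)))
step 1: [delta@1.1] (8 == (9 + 12))
step 2: [delta@1] (8 == 21)
step 3: [delta@root] false

Answer: false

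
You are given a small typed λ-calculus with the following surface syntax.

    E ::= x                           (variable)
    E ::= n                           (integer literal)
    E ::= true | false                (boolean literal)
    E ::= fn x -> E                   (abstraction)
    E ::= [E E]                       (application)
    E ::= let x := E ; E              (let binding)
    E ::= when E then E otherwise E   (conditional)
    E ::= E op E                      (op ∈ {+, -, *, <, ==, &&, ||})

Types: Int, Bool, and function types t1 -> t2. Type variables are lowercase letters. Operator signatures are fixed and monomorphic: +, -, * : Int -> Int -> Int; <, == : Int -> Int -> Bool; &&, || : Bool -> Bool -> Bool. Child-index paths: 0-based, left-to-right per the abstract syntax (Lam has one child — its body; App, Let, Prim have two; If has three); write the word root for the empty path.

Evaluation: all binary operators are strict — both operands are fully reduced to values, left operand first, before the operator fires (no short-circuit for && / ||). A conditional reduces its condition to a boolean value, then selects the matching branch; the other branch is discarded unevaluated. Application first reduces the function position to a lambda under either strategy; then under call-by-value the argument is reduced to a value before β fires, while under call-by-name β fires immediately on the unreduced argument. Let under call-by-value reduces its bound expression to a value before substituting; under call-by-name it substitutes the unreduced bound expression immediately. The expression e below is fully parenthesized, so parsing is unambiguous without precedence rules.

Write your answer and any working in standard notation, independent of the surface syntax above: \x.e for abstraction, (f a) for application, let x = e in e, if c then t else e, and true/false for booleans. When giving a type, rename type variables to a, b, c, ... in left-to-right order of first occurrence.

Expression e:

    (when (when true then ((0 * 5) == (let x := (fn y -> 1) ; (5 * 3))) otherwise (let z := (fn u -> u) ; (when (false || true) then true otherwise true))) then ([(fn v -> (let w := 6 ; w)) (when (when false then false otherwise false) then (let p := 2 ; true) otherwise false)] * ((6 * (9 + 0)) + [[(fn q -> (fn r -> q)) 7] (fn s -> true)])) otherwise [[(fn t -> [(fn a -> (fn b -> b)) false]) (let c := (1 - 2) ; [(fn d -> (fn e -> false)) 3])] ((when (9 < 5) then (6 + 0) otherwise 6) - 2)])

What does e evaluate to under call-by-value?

Derivation:
step 0: (if (if true then ((0 * 5) == (let x = (\y.1) in (5 * 3))) else (let z = (\u.u) in (if (false || true) then true else true))) then (((\v.(let w = 6 in w)) (if (if false then false else false) then (let p = 2 in true) else false)) * ((6 * (9 + 0)) + (((\q.(\r.q)) 7) (\s.true)))) else (((\t.((\a.(\b.b)) false)) (let c = (1 - 2) in ((\d.(\e.false)) 3))) ((if (9 < 5) then (6 + 0) else 6) - 2)))
step 1: [if@0] (if ((0 * 5) == (let x = (\y.1) in (5 * 3))) then (((\v.(let w = 6 in w)) (if (if false then false else false) then (let p = 2 in true) else false)) * ((6 * (9 + 0)) + (((\q.(\r.q)) 7) (\s.true)))) else (((\t.((\a.(\b.b)) false)) (let c = (1 - 2) in ((\d.(\e.false)) 3))) ((if (9 < 5) then (6 + 0) else 6) - 2)))
step 2: [delta@0.0] (if (0 == (let x = (\y.1) in (5 * 3))) then (((\v.(let w = 6 in w)) (if (if false then false else false) then (let p = 2 in true) else false)) * ((6 * (9 + 0)) + (((\q.(\r.q)) 7) (\s.true)))) else (((\t.((\a.(\b.b)) false)) (let c = (1 - 2) in ((\d.(\e.false)) 3))) ((if (9 < 5) then (6 + 0) else 6) - 2)))
step 3: [let@0.1] (if (0 == (5 * 3)) then (((\v.(let w = 6 in w)) (if (if false then false else false) then (let p = 2 in true) else false)) * ((6 * (9 + 0)) + (((\q.(\r.q)) 7) (\s.true)))) else (((\t.((\a.(\b.b)) false)) (let c = (1 - 2) in ((\d.(\e.false)) 3))) ((if (9 < 5) then (6 + 0) else 6) - 2)))
step 4: [delta@0.1] (if (0 == 15) then (((\v.(let w = 6 in w)) (if (if false then false else false) then (let p = 2 in true) else false)) * ((6 * (9 + 0)) + (((\q.(\r.q)) 7) (\s.true)))) else (((\t.((\a.(\b.b)) false)) (let c = (1 - 2) in ((\d.(\e.false)) 3))) ((if (9 < 5) then (6 + 0) else 6) - 2)))
step 5: [delta@0] (if false then (((\v.(let w = 6 in w)) (if (if false then false else false) then (let p = 2 in true) else false)) * ((6 * (9 + 0)) + (((\q.(\r.q)) 7) (\s.true)))) else (((\t.((\a.(\b.b)) false)) (let c = (1 - 2) in ((\d.(\e.false)) 3))) ((if (9 < 5) then (6 + 0) else 6) - 2)))
step 6: [if@root] (((\t.((\a.(\b.b)) false)) (let c = (1 - 2) in ((\d.(\e.false)) 3))) ((if (9 < 5) then (6 + 0) else 6) - 2))
step 7: [delta@0.1.0] (((\t.((\a.(\b.b)) false)) (let c = -1 in ((\d.(\e.false)) 3))) ((if (9 < 5) then (6 + 0) else 6) - 2))
step 8: [let@0.1] (((\t.((\a.(\b.b)) false)) ((\d.(\e.false)) 3)) ((if (9 < 5) then (6 + 0) else 6) - 2))
step 9: [beta@0.1] (((\t.((\a.(\b.b)) false)) (\e.false)) ((if (9 < 5) then (6 + 0) else 6) - 2))
step 10: [beta@0] (((\a.(\b.b)) false) ((if (9 < 5) then (6 + 0) else 6) - 2))
step 11: [beta@0] ((\b.b) ((if (9 < 5) then (6 + 0) else 6) - 2))
step 12: [delta@1.0.0] ((\b.b) ((if false then (6 + 0) else 6) - 2))
step 13: [if@1.0] ((\b.b) (6 - 2))
step 14: [delta@1] ((\b.b) 4)
step 15: [beta@root] 4

Answer: 4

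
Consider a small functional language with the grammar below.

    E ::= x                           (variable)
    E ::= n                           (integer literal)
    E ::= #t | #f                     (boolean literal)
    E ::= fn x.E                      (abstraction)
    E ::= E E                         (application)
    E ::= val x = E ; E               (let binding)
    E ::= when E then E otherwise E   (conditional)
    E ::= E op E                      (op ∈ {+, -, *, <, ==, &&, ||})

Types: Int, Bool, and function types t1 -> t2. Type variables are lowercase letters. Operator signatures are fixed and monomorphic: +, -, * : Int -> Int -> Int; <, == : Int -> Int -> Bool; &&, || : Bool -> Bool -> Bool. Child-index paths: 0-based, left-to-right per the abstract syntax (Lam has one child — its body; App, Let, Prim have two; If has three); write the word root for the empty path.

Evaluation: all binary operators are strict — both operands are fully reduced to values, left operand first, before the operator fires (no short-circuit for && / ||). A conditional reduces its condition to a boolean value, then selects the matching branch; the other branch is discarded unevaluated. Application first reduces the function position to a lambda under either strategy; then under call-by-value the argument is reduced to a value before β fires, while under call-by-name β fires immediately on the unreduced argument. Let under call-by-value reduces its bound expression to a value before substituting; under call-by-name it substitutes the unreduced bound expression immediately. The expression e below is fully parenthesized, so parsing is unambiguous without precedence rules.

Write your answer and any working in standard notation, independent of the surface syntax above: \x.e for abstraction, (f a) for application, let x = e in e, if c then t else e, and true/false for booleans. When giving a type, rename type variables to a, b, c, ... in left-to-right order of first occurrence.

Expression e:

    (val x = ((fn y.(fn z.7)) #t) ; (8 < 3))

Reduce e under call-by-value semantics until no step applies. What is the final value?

Answer: false

Working:
step 0: (let x = ((\y.(\z.7)) true) in (8 < 3))
step 1: [beta@0] (let x = (\z.7) in (8 < 3))
step 2: [let@root] (8 < 3)
step 3: [delta@root] false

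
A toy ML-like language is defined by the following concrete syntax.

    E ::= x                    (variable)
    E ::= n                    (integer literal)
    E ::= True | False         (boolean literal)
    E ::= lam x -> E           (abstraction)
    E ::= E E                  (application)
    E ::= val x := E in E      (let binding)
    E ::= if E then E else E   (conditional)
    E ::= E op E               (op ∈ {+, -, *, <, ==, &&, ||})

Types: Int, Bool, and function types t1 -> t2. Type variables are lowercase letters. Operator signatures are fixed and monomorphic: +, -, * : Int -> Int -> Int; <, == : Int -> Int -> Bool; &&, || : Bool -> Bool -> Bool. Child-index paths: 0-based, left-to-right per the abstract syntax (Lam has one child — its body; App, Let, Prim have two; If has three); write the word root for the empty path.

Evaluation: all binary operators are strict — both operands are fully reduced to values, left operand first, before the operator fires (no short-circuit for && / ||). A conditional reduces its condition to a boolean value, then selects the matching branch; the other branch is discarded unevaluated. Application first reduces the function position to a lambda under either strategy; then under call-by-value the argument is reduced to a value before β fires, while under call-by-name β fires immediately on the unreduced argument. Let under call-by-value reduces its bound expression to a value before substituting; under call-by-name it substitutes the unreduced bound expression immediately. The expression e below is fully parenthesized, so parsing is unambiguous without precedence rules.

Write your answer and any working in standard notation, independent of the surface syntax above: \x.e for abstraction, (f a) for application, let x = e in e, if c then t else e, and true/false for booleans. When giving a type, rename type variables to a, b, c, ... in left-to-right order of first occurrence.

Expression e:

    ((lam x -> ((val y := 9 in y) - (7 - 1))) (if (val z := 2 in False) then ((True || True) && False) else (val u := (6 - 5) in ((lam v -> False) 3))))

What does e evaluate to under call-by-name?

Working:
step 0: ((\x.((let y = 9 in y) - (7 - 1))) (if (let z = 2 in false) then ((true || true) && false) else (let u = (6 - 5) in ((\v.false) 3))))
step 1: [beta@root] ((let y = 9 in y) - (7 - 1))
step 2: [let@0] (9 - (7 - 1))
step 3: [delta@1] (9 - 6)
step 4: [delta@root] 3

Answer: 3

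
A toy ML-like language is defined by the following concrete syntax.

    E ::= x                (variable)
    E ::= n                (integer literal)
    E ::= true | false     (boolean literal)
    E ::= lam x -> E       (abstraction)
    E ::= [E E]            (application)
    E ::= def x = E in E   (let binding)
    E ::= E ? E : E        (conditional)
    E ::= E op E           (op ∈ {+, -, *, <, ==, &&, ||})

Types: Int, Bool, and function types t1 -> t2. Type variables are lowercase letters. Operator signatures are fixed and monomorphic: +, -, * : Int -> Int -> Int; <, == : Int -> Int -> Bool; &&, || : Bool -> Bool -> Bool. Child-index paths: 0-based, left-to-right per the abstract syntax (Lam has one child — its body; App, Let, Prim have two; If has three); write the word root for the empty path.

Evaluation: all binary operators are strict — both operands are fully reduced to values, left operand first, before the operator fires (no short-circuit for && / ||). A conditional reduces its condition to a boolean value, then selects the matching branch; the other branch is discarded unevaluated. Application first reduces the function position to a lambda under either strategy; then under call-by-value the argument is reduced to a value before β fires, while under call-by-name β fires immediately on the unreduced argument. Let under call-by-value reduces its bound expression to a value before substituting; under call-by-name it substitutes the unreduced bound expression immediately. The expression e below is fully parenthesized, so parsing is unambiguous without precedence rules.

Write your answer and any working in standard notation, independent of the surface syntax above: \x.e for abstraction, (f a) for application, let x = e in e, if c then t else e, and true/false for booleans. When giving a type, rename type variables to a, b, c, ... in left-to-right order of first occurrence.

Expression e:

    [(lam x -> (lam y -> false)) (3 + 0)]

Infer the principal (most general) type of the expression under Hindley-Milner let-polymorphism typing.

Answer: a -> Bool

Derivation:
\y._ : b -> Bool
\x._ : a -> b -> Bool
  unify Int ~ Int
  unify Int ~ Int
  unify a -> b -> Bool ~ Int -> c
  unify a ~ Int
  unify b -> Bool ~ c
_ _ : b -> Bool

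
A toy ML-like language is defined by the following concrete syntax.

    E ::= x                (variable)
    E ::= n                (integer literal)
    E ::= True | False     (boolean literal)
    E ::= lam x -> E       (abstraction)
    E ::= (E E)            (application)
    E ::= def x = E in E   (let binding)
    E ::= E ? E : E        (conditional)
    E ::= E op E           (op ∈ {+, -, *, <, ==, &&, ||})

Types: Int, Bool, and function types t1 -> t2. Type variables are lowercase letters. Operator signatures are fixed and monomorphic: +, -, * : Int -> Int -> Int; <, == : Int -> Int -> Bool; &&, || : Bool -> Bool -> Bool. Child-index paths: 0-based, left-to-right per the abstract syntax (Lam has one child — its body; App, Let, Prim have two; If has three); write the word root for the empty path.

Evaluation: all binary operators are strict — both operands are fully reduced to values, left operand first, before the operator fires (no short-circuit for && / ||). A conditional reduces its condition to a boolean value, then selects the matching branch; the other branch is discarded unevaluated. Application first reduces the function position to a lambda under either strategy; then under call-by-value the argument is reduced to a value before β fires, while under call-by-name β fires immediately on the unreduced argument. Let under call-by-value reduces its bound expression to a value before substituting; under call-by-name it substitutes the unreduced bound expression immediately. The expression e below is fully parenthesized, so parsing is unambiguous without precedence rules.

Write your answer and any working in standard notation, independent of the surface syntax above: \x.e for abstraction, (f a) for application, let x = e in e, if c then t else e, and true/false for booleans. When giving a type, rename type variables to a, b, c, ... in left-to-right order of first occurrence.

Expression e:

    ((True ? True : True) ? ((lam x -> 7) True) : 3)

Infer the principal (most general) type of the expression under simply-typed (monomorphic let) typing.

Working:
  unify Bool ~ Bool
  unify Bool ~ Bool
  unify Bool ~ Bool
\x._ : a -> Int
  unify a -> Int ~ Bool -> b
  unify a ~ Bool
  unify Int ~ b
_ _ : Int
  unify Int ~ Int

Answer: Int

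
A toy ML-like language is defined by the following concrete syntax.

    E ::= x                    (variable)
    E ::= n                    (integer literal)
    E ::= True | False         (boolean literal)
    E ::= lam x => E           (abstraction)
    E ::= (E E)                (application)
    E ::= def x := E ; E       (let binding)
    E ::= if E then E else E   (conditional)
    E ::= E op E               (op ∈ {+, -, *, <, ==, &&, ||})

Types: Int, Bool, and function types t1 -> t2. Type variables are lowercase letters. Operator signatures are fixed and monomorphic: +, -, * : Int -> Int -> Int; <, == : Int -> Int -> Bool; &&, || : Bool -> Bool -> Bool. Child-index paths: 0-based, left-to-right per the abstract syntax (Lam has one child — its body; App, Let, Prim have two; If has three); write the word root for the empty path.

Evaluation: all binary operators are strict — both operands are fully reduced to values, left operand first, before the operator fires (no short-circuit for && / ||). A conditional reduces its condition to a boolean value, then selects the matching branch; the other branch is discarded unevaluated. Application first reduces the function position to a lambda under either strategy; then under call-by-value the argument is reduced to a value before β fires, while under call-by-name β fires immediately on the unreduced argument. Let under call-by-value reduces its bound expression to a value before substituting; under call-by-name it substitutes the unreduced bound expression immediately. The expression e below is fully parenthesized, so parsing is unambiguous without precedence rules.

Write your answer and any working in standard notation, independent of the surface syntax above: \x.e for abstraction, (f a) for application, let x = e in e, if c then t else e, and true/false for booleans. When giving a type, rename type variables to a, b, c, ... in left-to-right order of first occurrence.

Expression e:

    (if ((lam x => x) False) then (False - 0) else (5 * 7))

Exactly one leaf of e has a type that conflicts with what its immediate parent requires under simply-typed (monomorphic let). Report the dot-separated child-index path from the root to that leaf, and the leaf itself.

Derivation:
x : a
\x._ : a -> a
  unify a -> a ~ Bool -> b
  unify a ~ Bool
  unify Bool ~ b
_ _ : Bool
  unify Bool ~ Bool
  unify Bool ~ Int
  FAIL: mismatch Bool ~ Int

Answer: 1.0 : false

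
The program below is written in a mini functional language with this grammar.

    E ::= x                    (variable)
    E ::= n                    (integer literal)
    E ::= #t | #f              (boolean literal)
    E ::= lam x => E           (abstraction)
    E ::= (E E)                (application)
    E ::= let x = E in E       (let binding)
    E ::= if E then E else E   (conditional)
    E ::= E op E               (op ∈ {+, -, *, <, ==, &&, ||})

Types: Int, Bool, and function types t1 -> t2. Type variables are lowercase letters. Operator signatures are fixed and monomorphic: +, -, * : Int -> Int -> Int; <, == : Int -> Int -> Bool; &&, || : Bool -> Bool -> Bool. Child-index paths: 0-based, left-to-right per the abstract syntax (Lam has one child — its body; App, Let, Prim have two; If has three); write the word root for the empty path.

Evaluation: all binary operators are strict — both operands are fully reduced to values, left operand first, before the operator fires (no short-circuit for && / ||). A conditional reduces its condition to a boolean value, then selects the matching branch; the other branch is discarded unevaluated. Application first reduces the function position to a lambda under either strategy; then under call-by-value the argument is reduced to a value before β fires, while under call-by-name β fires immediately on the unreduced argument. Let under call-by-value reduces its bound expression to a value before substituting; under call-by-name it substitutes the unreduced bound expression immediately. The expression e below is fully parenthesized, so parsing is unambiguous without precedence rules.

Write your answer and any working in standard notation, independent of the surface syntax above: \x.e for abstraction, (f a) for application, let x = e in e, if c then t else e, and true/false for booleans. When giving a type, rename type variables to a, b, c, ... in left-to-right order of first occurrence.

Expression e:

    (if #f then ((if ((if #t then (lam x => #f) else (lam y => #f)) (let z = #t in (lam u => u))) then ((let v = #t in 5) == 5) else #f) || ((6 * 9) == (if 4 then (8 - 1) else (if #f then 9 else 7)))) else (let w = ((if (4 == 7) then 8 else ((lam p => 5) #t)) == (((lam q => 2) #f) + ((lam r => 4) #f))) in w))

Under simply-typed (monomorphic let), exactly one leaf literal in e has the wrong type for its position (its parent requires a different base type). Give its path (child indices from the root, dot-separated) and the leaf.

Answer: 1.1.1.0 : 4

Trace:
  unify Bool ~ Bool
  unify Bool ~ Bool
\x._ : a -> Bool
\y._ : b -> Bool
  unify a -> Bool ~ b -> Bool
  unify a ~ b
  unify Bool ~ Bool
let z : Bool
u : c
\u._ : c -> c
  unify b -> Bool ~ (c -> c) -> d
  unify b ~ c -> c
  unify Bool ~ d
_ _ : Bool
  unify Bool ~ Bool
let v : Bool
  unify Int ~ Int
  unify Int ~ Int
  unify Bool ~ Bool
  unify Bool ~ Bool
  unify Int ~ Int
  unify Int ~ Int
  unify Int ~ Int
  unify Int ~ Bool
  FAIL: mismatch Int ~ Bool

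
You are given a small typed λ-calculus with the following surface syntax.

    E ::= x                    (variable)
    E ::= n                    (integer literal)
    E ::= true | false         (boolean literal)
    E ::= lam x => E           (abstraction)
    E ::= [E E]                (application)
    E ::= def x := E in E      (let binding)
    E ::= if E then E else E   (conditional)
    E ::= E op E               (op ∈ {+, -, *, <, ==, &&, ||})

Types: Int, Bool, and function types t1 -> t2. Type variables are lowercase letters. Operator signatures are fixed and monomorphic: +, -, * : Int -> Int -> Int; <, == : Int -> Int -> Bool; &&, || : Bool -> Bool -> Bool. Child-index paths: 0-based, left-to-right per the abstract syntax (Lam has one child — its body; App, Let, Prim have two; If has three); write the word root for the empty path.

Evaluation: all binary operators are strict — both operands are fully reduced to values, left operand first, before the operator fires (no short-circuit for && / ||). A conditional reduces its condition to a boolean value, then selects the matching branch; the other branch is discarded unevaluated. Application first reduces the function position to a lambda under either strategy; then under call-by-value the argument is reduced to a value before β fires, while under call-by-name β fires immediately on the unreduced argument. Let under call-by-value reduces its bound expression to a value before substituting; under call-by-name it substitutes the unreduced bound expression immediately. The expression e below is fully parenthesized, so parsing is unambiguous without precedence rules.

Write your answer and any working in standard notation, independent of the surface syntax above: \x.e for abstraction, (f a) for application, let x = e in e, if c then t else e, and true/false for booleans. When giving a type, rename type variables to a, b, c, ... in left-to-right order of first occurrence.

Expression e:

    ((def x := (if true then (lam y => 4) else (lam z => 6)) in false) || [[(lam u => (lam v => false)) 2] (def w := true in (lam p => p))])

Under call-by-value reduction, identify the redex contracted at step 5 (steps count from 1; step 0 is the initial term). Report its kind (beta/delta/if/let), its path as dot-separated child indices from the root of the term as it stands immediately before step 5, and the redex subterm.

Trace:
step 0: ((let x = (if true then (\y.4) else (\z.6)) in false) || (((\u.(\v.false)) 2) (let w = true in (\p.p))))
step 1: [if@0.0] ((let x = (\y.4) in false) || (((\u.(\v.false)) 2) (let w = true in (\p.p))))
step 2: [let@0] (false || (((\u.(\v.false)) 2) (let w = true in (\p.p))))
step 3: [beta@1.0] (false || ((\v.false) (let w = true in (\p.p))))
step 4: [let@1.1] (false || ((\v.false) (\p.p)))
step 5: [beta@1] (false || false)

Answer: beta at 1 : ((\v.false) (\p.p))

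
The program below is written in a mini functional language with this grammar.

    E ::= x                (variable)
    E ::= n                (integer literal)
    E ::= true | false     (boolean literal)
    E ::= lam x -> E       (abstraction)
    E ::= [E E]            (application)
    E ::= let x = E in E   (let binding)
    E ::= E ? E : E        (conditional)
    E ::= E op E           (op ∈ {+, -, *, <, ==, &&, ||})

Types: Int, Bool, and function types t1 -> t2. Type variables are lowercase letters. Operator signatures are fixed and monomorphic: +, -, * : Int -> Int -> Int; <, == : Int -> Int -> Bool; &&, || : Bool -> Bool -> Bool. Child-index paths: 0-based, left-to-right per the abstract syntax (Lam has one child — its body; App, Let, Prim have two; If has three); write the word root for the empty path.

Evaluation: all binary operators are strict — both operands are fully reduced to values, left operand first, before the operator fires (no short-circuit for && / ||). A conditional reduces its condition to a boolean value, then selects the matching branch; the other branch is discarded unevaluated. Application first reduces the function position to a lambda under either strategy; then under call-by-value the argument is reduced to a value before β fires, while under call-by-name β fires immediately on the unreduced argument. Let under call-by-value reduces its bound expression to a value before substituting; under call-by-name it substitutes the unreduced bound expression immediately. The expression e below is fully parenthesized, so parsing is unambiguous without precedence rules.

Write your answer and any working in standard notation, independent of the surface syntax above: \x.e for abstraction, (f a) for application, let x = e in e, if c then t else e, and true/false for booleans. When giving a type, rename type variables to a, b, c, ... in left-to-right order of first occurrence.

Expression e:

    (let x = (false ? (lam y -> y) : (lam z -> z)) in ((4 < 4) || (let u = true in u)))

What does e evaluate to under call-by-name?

Answer: true

Trace:
step 0: (let x = (if false then (\y.y) else (\z.z)) in ((4 < 4) || (let u = true in u)))
step 1: [let@root] ((4 < 4) || (let u = true in u))
step 2: [delta@0] (false || (let u = true in u))
step 3: [let@1] (false || true)
step 4: [delta@root] true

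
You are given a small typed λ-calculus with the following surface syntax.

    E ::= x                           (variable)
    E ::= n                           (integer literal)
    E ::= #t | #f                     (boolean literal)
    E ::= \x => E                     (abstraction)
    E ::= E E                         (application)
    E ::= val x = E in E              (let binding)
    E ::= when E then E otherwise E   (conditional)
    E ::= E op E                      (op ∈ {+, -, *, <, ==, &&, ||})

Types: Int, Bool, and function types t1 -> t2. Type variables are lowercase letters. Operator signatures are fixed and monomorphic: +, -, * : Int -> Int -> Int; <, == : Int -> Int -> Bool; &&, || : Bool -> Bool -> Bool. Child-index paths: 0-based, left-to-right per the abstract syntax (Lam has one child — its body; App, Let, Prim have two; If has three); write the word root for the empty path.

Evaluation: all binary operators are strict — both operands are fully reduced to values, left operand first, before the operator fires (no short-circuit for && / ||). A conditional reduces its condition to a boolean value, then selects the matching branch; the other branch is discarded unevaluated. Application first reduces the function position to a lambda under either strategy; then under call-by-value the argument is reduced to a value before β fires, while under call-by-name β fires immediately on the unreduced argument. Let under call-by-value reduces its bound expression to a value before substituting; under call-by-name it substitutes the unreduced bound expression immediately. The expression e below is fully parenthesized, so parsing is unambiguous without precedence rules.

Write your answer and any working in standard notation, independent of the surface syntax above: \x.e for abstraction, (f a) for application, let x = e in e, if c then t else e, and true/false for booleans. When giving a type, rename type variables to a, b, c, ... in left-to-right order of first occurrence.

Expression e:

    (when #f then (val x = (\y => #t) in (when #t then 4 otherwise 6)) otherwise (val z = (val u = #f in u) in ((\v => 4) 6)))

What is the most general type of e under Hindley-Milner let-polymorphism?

Derivation:
  unify Bool ~ Bool
\y._ : a -> Bool
let x : forall. a -> Bool
  unify Bool ~ Bool
  unify Int ~ Int
let u : Bool
u : Bool
let z : Bool
\v._ : b -> Int
  unify b -> Int ~ Int -> c
  unify b ~ Int
  unify Int ~ c
_ _ : Int
  unify Int ~ Int

Answer: Int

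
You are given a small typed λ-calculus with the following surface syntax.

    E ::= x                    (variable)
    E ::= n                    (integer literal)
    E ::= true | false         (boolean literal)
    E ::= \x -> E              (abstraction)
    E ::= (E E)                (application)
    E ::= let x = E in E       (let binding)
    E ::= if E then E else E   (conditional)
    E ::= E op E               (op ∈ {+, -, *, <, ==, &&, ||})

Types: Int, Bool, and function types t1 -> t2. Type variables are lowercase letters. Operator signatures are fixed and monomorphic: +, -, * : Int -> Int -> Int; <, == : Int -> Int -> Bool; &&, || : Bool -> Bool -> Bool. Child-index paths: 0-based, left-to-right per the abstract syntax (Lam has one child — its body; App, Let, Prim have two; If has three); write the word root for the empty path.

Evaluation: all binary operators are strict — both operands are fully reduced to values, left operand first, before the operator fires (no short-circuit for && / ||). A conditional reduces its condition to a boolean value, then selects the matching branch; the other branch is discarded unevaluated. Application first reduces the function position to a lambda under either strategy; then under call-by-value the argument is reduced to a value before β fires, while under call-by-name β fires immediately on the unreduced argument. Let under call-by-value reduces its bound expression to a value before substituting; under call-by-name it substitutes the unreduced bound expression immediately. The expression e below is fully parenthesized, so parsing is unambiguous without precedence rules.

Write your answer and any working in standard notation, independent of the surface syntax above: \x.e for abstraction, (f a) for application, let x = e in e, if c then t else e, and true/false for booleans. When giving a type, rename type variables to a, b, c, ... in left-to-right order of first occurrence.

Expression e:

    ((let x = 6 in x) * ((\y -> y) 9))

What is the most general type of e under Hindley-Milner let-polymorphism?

Derivation:
let x : Int
x : Int
  unify Int ~ Int
y : a
\y._ : a -> a
  unify a -> a ~ Int -> b
  unify a ~ Int
  unify Int ~ b
_ _ : Int
  unify Int ~ Int

Answer: Int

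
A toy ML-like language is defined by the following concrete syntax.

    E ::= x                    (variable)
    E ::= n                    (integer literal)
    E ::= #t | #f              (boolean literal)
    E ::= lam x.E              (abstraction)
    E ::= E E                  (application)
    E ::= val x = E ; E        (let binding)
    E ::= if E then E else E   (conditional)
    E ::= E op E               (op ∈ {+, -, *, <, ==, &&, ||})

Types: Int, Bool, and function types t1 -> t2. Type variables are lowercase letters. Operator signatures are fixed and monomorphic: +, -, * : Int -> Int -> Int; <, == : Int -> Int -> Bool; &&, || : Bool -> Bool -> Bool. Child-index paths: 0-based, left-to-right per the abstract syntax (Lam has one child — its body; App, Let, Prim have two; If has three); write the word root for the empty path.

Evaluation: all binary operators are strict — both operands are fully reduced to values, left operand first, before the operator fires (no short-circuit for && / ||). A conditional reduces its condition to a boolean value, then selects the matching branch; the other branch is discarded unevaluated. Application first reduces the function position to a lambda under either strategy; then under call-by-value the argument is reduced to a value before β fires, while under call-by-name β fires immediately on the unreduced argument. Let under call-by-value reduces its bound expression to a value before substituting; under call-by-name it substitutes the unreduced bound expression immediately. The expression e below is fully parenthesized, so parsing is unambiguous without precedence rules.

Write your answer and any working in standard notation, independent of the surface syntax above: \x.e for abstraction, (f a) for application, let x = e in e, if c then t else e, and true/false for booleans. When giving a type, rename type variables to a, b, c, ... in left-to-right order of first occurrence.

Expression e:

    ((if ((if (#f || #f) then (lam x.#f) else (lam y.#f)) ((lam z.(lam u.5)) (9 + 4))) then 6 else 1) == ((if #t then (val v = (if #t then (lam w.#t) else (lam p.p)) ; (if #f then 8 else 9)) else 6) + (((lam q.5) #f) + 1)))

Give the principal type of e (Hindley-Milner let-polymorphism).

Working:
  unify Bool ~ Bool
  unify Bool ~ Bool
  unify Bool ~ Bool
\x._ : a -> Bool
\y._ : b -> Bool
  unify a -> Bool ~ b -> Bool
  unify a ~ b
  unify Bool ~ Bool
\u._ : d -> Int
\z._ : c -> d -> Int
  unify Int ~ Int
  unify Int ~ Int
  unify c -> d -> Int ~ Int -> e
  unify c ~ Int
  unify d -> Int ~ e
_ _ : d -> Int
  unify b -> Bool ~ (d -> Int) -> f
  unify b ~ d -> Int
  unify Bool ~ f
_ _ : Bool
  unify Bool ~ Bool
  unify Int ~ Int
  unify Int ~ Int
  unify Bool ~ Bool
  unify Bool ~ Bool
\w._ : g -> Bool
p : h
\p._ : h -> h
  unify g -> Bool ~ h -> h
  unify g ~ h
  unify Bool ~ h
let v : Bool -> Bool
  unify Bool ~ Bool
  unify Int ~ Int
  unify Int ~ Int
  unify Int ~ Int
\q._ : i -> Int
  unify i -> Int ~ Bool -> j
  unify i ~ Bool
  unify Int ~ j
_ _ : Int
  unify Int ~ Int
  unify Int ~ Int
  unify Int ~ Int
  unify Int ~ Int

Answer: Bool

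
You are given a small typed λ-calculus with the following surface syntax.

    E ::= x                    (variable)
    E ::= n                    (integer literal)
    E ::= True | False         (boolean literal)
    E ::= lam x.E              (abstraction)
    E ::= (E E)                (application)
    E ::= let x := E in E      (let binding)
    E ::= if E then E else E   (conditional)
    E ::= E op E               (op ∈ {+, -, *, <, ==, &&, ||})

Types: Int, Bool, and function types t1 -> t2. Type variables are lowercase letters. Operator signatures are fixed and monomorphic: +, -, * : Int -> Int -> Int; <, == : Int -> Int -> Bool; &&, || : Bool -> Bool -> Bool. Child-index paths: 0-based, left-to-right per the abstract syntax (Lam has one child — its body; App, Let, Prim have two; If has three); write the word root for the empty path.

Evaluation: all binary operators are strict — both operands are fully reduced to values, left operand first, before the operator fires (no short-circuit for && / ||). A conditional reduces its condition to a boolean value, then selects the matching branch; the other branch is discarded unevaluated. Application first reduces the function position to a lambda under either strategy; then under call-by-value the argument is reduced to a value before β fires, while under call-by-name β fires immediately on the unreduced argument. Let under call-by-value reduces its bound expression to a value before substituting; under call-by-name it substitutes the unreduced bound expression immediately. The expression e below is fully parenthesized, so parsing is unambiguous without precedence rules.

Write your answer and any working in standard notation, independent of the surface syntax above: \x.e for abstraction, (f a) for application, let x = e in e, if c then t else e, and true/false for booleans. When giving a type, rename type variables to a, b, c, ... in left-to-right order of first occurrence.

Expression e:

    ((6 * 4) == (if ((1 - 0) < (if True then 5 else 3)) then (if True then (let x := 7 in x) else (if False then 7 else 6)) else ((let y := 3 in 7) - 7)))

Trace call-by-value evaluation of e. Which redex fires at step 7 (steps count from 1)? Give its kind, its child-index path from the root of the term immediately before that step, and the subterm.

Answer: let at 1 : (let x = 7 in x)

Trace:
step 0: ((6 * 4) == (if ((1 - 0) < (if true then 5 else 3)) then (if true then (let x = 7 in x) else (if false then 7 else 6)) else ((let y = 3 in 7) - 7)))
step 1: [delta@0] (24 == (if ((1 - 0) < (if true then 5 else 3)) then (if true then (let x = 7 in x) else (if false then 7 else 6)) else ((let y = 3 in 7) - 7)))
step 2: [delta@1.0.0] (24 == (if (1 < (if true then 5 else 3)) then (if true then (let x = 7 in x) else (if false then 7 else 6)) else ((let y = 3 in 7) - 7)))
step 3: [if@1.0.1] (24 == (if (1 < 5) then (if true then (let x = 7 in x) else (if false then 7 else 6)) else ((let y = 3 in 7) - 7)))
step 4: [delta@1.0] (24 == (if true then (if true then (let x = 7 in x) else (if false then 7 else 6)) else ((let y = 3 in 7) - 7)))
step 5: [if@1] (24 == (if true then (let x = 7 in x) else (if false then 7 else 6)))
step 6: [if@1] (24 == (let x = 7 in x))
step 7: [let@1] (24 == 7)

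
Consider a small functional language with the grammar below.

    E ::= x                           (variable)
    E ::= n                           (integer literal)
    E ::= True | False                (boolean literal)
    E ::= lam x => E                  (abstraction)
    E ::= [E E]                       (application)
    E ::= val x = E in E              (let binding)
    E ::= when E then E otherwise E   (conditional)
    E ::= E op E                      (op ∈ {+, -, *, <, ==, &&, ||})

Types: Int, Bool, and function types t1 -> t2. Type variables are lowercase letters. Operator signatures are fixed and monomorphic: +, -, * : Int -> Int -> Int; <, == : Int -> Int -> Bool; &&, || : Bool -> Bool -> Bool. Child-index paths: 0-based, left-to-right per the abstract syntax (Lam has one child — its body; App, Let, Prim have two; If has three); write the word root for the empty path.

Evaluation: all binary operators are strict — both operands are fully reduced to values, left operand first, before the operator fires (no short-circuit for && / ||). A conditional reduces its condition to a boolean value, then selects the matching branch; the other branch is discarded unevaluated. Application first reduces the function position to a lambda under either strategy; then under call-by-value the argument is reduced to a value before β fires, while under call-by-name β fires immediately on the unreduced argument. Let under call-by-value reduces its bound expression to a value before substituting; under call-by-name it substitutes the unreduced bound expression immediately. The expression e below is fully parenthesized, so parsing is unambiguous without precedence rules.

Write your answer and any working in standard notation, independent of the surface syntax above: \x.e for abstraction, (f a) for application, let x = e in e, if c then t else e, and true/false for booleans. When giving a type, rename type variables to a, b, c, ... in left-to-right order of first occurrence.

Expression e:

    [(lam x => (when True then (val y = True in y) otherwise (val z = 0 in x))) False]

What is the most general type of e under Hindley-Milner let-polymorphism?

Answer: Bool

Working:
  unify Bool ~ Bool
let y : Bool
y : Bool
let z : Int
x : a
  unify Bool ~ a
\x._ : Bool -> Bool
  unify Bool -> Bool ~ Bool -> b
  unify Bool ~ Bool
  unify Bool ~ b
_ _ : Bool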